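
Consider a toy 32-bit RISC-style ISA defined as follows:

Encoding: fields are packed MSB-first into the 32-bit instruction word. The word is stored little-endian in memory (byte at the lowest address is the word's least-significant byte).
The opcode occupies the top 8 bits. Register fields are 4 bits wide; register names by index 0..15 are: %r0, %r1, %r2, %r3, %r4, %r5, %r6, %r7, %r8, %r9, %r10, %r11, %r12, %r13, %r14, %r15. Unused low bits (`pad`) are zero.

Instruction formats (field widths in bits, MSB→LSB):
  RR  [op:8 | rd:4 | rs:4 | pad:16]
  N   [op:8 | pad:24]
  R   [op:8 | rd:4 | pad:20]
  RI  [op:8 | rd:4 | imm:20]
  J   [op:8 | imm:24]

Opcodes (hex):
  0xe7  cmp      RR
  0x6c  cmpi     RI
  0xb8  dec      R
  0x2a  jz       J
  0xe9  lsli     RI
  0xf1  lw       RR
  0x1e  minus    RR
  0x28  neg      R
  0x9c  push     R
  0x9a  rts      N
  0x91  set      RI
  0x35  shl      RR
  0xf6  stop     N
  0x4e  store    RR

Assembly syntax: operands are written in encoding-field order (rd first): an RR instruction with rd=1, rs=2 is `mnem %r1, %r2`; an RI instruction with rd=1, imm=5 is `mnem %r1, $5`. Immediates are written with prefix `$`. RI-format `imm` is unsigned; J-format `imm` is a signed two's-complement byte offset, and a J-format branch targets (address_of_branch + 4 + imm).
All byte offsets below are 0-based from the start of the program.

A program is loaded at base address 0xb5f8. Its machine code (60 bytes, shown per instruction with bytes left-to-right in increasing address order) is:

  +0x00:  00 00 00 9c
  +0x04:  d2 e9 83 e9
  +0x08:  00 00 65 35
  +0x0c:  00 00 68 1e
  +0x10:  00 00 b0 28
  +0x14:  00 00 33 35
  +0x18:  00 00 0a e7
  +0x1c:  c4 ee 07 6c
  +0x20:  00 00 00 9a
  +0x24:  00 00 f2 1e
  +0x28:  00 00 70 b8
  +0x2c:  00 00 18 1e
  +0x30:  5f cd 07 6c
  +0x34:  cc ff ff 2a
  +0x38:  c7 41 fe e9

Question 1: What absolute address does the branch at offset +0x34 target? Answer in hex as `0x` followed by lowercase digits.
+0x34: cc ff ff 2a ⇒ word 0x2affffcc (little)
  top 8b → 0x2a → jz [J]
  [23:0] imm=16777164 (s24→-52) = $-52
  target = base 0xb5f8 + off 0x34 + 4 + imm -52 = 0xb5fc

0xb5fc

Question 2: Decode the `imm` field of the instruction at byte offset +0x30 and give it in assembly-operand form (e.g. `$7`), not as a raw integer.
$511327

+0x30: 5f cd 07 6c ⇒ word 0x6c07cd5f (little)
  top 8b → 0x6c → cmpi [RI]
  [23:20] rd=0 = %r0
  [19:0] imm=511327 = $511327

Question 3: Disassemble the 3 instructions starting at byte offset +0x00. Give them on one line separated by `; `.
push %r0; lsli %r8, $256466; shl %r6, %r5

off 0x00: read 00 00 00 9c as little → 0x9c000000
  top 8b → 0x9c → push [R]
  rd@[23:20]=0x0 ⇒ %r0
off 0x04: read d2 e9 83 e9 as little → 0xe983e9d2
  top 8b → 0xe9 → lsli [RI]
  rd@[23:20]=0x8 ⇒ %r8
  imm@[19:0]=0x3e9d2 ⇒ $256466
off 0x08: read 00 00 65 35 as little → 0x35650000
  top 8b → 0x35 → shl [RR]
  rd@[23:20]=0x6 ⇒ %r6
  rs@[19:16]=0x5 ⇒ %r5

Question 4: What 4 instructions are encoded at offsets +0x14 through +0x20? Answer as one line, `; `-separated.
off 0x14: read 00 00 33 35 as little → 0x35330000
  top 8b → 0x35 → shl [RR]
  [23:20] rd=3 = %r3
  [19:16] rs=3 = %r3
off 0x18: read 00 00 0a e7 as little → 0xe70a0000
  top 8b → 0xe7 → cmp [RR]
  [23:20] rd=0 = %r0
  [19:16] rs=10 = %r10
off 0x1c: read c4 ee 07 6c as little → 0x6c07eec4
  top 8b → 0x6c → cmpi [RI]
  [23:20] rd=0 = %r0
  [19:0] imm=519876 = $519876
off 0x20: read 00 00 00 9a as little → 0x9a000000
  top 8b → 0x9a → rts [N]

shl %r3, %r3; cmp %r0, %r10; cmpi %r0, $519876; rts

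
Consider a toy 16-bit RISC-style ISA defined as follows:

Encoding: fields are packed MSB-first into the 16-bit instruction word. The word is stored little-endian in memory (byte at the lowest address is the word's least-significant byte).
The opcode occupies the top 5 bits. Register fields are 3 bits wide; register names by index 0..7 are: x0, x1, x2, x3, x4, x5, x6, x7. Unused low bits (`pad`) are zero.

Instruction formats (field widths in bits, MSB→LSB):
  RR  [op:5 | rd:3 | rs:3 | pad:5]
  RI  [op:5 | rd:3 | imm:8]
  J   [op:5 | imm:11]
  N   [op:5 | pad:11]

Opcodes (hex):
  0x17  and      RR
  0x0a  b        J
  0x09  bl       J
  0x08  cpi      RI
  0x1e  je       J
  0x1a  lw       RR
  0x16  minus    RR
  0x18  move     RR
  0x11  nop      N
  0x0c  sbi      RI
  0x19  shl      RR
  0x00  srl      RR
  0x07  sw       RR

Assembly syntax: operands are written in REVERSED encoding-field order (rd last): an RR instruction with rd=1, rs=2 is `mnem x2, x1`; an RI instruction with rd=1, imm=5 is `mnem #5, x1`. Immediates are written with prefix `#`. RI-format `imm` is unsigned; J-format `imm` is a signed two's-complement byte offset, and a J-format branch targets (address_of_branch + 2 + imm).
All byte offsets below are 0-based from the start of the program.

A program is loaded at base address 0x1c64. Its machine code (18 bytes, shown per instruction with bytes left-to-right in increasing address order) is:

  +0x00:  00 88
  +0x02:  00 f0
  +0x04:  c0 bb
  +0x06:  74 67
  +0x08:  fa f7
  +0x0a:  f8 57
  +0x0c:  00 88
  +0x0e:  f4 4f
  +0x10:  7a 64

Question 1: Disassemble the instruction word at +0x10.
off 0x10: read 7a 64 as little → 0x647a
  top 5b → 0xc → sbi [RI]
  rd@[10:8]=0x4 ⇒ x4
  imm@[7:0]=0x7a ⇒ #122

sbi #122, x4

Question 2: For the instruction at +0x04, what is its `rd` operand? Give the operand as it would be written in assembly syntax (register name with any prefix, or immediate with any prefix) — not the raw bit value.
off 0x04: read c0 bb as little → 0xbbc0
  top 5b → 0x17 → and [RR]
  rd@[10:8]=0x3 ⇒ x3
  rs@[7:5]=0x6 ⇒ x6

x3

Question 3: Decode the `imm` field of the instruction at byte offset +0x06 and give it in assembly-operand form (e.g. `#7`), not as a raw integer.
#116

@+06  little-endian(74 67) = 0x6774
  opcode bits[15:11]=0xc: sbi/RI
  [10:8] rd=7 = x7
  [7:0] imm=116 = #116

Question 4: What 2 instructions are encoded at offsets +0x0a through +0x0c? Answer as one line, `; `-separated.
off 0x0a: read f8 57 as little → 0x57f8
  opcode bits[15:11]=0xa: b/J
  imm: (w>>0)&0x7ff=0x7f8 (s11→-8) → #-8
off 0x0c: read 00 88 as little → 0x8800
  opcode bits[15:11]=0x11: nop/N

b #-8; nop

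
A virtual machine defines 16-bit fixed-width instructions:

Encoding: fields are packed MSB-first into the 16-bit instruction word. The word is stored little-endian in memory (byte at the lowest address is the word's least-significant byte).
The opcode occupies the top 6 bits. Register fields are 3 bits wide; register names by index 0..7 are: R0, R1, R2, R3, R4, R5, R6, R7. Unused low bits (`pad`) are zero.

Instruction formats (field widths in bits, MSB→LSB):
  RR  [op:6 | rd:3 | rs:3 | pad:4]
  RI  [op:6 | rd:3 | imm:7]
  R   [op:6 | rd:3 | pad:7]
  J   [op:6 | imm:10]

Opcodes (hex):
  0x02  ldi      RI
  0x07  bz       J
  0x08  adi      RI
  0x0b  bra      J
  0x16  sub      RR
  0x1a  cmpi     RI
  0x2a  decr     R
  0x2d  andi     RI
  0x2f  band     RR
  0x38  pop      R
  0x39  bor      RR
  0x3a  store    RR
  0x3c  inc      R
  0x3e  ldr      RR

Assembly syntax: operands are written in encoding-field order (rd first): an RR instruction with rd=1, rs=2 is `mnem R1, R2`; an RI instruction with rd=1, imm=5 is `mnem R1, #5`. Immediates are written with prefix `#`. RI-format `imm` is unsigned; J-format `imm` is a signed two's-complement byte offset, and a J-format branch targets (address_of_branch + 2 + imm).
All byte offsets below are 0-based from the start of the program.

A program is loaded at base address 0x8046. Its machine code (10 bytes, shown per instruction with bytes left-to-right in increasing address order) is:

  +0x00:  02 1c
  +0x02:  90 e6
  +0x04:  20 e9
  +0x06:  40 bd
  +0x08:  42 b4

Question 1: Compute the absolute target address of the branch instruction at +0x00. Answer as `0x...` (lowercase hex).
[00] 02 1c → 0x1c02
  opcode bits[15:10]=0x7: bz/J
  [9:0] imm=2 = #2
  target = base 0x8046 + off 0x00 + 2 + imm 2 = 0x804a

0x804a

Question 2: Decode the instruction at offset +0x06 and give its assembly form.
band R2, R4

+0x06: 40 bd ⇒ word 0xbd40 (little)
  top 6b → 0x2f → band [RR]
  rd@[9:7]=0x2 ⇒ R2
  rs@[6:4]=0x4 ⇒ R4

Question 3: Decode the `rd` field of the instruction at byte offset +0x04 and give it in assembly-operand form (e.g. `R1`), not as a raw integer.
off 0x04: read 20 e9 as little → 0xe920
  top 6b → 0x3a → store [RR]
  rd@[9:7]=0x2 ⇒ R2
  rs@[6:4]=0x2 ⇒ R2

R2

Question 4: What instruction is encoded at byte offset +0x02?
bor R5, R1

off 0x02: read 90 e6 as little → 0xe690
  opcode bits[15:10]=0x39: bor/RR
  [9:7] rd=5 = R5
  [6:4] rs=1 = R1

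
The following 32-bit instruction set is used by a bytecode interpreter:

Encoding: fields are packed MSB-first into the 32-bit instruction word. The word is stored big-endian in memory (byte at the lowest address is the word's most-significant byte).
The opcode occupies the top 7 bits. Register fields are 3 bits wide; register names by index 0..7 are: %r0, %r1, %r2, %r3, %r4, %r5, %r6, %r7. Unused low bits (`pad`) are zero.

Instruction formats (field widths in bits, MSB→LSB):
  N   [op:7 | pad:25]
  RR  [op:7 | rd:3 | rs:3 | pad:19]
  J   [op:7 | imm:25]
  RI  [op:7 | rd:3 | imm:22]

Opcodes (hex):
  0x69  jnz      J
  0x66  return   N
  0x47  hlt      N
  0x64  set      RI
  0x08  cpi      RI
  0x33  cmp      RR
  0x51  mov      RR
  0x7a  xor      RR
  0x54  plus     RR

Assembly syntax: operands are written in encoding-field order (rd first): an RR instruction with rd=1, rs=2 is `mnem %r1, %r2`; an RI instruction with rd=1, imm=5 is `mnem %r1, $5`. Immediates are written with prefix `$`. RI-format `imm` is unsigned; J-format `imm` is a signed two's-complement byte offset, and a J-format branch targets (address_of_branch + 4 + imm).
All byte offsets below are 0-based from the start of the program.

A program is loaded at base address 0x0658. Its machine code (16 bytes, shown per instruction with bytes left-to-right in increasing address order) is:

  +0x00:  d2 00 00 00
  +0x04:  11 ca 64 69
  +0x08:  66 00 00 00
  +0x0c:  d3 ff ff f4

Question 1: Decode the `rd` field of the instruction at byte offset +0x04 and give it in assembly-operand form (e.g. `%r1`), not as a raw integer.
%r7

+0x04: 11 ca 64 69 ⇒ word 0x11ca6469 (big)
  op=0x11ca6469>>25=0x8 ⇒ cpi (RI)
  rd@[24:22]=0x7 ⇒ %r7
  imm@[21:0]=0xa6469 ⇒ $681065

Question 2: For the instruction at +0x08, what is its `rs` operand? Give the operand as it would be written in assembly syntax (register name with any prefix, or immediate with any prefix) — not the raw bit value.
%r0

@+08  big-endian(66 00 00 00) = 0x66000000
  op=0x66000000>>25=0x33 ⇒ cmp (RR)
  rd@[24:22]=0x0 ⇒ %r0
  rs@[21:19]=0x0 ⇒ %r0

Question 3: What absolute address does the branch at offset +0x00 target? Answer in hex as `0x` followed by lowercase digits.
0x065c

+0x00: d2 00 00 00 ⇒ word 0xd2000000 (big)
  opcode bits[31:25]=0x69: jnz/J
  imm@[24:0]=0x0 ⇒ $0
  target = base 0x0658 + off 0x00 + 4 + imm 0 = 0x065c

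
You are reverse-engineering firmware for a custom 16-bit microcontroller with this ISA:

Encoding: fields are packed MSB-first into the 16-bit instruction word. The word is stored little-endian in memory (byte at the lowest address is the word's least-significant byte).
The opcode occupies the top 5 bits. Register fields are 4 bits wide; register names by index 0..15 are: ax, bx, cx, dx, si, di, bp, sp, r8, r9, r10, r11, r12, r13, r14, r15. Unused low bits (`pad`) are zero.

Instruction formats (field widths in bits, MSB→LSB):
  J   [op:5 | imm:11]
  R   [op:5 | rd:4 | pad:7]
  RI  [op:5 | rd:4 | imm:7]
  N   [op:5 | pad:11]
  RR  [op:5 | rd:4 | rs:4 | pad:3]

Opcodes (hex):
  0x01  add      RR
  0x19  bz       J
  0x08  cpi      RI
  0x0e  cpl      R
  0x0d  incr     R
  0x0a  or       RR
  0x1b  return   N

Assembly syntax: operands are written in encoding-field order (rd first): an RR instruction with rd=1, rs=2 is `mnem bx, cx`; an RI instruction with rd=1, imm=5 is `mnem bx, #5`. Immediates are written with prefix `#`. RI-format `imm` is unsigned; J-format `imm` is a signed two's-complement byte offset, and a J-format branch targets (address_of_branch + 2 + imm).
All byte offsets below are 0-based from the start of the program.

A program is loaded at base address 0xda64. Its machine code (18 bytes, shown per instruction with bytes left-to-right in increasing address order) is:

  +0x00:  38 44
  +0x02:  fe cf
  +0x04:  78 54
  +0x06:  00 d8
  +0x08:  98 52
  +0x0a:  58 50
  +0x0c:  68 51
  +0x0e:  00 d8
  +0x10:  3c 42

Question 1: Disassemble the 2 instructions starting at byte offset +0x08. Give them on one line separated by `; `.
or di, dx; or ax, r11

[08] 98 52 → 0x5298
  opcode bits[15:11]=0xa: or/RR
  rd: (w>>7)&0xf=0x5 → di
  rs: (w>>3)&0xf=0x3 → dx
[0a] 58 50 → 0x5058
  opcode bits[15:11]=0xa: or/RR
  rd: (w>>7)&0xf=0x0 → ax
  rs: (w>>3)&0xf=0xb → r11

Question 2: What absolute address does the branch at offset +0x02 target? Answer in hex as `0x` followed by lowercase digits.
off 0x02: read fe cf as little → 0xcffe
  opcode bits[15:11]=0x19: bz/J
  imm@[10:0]=0x7fe (s11→-2) ⇒ #-2
  target = base 0xda64 + off 0x02 + 2 + imm -2 = 0xda66

0xda66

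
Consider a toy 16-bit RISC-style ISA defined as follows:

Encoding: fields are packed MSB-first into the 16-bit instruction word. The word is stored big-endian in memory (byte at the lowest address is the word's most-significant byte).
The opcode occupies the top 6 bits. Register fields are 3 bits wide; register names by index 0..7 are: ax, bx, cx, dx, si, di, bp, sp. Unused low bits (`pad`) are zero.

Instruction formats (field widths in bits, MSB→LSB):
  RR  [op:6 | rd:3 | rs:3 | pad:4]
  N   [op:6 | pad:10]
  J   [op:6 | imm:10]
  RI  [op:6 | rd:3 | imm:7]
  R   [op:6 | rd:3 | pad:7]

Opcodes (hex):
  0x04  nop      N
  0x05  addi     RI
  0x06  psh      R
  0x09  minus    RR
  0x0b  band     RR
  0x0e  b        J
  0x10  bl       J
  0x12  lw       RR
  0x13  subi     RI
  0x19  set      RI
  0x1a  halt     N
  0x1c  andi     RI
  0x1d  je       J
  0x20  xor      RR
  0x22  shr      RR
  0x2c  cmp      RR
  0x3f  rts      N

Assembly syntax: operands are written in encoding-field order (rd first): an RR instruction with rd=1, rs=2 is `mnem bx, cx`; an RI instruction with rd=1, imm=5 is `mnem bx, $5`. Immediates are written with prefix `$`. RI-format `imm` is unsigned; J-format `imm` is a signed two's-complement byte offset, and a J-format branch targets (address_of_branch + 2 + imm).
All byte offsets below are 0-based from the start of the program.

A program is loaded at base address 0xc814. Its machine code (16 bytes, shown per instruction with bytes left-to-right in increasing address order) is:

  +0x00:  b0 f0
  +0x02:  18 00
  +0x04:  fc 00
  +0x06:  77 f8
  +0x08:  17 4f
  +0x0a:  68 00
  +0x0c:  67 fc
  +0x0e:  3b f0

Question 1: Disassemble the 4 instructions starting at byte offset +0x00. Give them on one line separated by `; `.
@+00  big-endian(b0 f0) = 0xb0f0
  top 6b → 0x2c → cmp [RR]
  rd@[9:7]=0x1 ⇒ bx
  rs@[6:4]=0x7 ⇒ sp
@+02  big-endian(18 00) = 0x1800
  top 6b → 0x6 → psh [R]
  rd@[9:7]=0x0 ⇒ ax
@+04  big-endian(fc 00) = 0xfc00
  top 6b → 0x3f → rts [N]
@+06  big-endian(77 f8) = 0x77f8
  top 6b → 0x1d → je [J]
  imm@[9:0]=0x3f8 (s10→-8) ⇒ $-8

cmp bx, sp; psh ax; rts; je $-8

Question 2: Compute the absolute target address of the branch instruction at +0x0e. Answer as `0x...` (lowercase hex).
[0e] 3b f0 → 0x3bf0
  top 6b → 0xe → b [J]
  imm@[9:0]=0x3f0 (s10→-16) ⇒ $-16
  target = base 0xc814 + off 0x0e + 2 + imm -16 = 0xc814

0xc814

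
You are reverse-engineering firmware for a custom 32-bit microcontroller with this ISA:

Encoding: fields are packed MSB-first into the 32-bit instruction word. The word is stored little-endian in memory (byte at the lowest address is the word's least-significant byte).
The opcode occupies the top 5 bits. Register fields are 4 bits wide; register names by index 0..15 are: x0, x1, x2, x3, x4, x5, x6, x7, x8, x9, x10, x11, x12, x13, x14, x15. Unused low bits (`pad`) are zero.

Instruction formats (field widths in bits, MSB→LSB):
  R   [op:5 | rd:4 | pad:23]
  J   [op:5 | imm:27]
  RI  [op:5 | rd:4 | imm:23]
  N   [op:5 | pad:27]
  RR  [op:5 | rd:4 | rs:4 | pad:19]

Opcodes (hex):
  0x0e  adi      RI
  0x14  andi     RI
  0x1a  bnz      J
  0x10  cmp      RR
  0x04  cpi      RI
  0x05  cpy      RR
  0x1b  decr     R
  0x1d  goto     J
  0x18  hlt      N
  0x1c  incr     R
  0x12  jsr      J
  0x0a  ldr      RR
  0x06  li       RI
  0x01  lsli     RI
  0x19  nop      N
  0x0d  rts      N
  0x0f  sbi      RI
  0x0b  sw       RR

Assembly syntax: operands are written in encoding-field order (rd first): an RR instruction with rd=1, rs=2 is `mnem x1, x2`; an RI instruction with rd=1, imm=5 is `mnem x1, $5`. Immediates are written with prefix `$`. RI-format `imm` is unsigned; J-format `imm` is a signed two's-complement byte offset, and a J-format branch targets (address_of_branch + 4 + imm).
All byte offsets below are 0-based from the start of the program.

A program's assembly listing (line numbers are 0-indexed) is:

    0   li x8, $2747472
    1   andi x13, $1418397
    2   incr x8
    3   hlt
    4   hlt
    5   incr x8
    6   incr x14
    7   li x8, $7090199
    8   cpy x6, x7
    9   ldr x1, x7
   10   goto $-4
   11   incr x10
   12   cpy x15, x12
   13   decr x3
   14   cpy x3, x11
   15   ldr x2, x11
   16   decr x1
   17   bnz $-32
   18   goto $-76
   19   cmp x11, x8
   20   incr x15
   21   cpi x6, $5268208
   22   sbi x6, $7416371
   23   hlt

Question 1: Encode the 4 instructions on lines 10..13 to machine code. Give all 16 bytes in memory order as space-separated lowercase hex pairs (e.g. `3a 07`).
fc ff ff ef 00 00 00 e5 00 00 e0 2f 00 00 80 d9

L10: goto op=0x1d:5|imm=-4:27 ⇒ 0xeffffffc ⇒ little fc ff ff ef
L11: incr op=0x1c:5|rd=10:4|pad=0:23 ⇒ 0xe5000000 ⇒ little 00 00 00 e5
L12: cpy op=0x5:5|rd=15:4|rs=12:4|pad=0:19 ⇒ 0x2fe00000 ⇒ little 00 00 e0 2f
L13: decr op=0x1b:5|rd=3:4|pad=0:23 ⇒ 0xd9800000 ⇒ little 00 00 80 d9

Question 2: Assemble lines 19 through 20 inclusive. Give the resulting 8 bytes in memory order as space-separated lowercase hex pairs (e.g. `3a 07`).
00 00 c0 85 00 00 80 e7

19. cmp fields op=0x10:5|rd=11:4|rs=8:4|pad=0:19 → word 85c00000h → 00 00 c0 85
20. incr fields op=0x1c:5|rd=15:4|pad=0:23 → word e7800000h → 00 00 80 e7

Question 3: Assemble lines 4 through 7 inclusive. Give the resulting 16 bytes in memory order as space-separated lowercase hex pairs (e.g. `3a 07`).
L4: hlt op=0x18:5|pad=0:27 ⇒ 0xc0000000 ⇒ little 00 00 00 c0
L5: incr op=0x1c:5|rd=8:4|pad=0:23 ⇒ 0xe4000000 ⇒ little 00 00 00 e4
L6: incr op=0x1c:5|rd=14:4|pad=0:23 ⇒ 0xe7000000 ⇒ little 00 00 00 e7
L7: li op=0x6:5|rd=8:4|imm=7090199:23 ⇒ 0x346c3017 ⇒ little 17 30 6c 34

00 00 00 c0 00 00 00 e4 00 00 00 e7 17 30 6c 34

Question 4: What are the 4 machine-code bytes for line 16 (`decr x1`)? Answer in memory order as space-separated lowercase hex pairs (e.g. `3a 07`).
line 16 (decr): pack op=0x1b:5|rd=1:4|pad=0:23 = 0xd8800000; little→ 00 00 80 d8

00 00 80 d8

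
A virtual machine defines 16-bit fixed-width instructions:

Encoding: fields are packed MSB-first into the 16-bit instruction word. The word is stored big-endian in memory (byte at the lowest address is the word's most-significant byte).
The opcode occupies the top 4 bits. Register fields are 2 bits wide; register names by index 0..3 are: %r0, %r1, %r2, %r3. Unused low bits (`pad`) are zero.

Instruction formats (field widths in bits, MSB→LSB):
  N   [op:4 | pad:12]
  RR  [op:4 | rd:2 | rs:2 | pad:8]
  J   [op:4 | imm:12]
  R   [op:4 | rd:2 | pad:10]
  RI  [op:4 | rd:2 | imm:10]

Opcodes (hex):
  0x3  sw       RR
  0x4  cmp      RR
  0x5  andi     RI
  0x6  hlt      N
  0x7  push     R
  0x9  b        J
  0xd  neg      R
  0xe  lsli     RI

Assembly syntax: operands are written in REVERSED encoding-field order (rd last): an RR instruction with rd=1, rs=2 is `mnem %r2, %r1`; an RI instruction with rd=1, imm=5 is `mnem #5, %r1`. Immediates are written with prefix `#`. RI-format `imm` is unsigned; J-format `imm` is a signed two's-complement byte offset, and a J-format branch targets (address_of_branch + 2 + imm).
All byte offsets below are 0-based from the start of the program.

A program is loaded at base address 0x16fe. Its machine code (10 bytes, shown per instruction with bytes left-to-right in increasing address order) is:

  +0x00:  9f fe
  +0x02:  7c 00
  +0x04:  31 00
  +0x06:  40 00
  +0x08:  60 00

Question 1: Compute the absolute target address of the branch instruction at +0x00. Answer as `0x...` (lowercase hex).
@+00  big-endian(9f fe) = 0x9ffe
  top 4b → 0x9 → b [J]
  imm: (w>>0)&0xfff=0xffe (s12→-2) → #-2
  target = base 0x16fe + off 0x00 + 2 + imm -2 = 0x16fe

0x16fe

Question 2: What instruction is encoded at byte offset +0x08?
@+08  big-endian(60 00) = 0x6000
  op=0x6000>>12=0x6 ⇒ hlt (N)

hlt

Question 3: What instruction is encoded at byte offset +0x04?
sw %r1, %r0

@+04  big-endian(31 00) = 0x3100
  opcode bits[15:12]=0x3: sw/RR
  rd@[11:10]=0x0 ⇒ %r0
  rs@[9:8]=0x1 ⇒ %r1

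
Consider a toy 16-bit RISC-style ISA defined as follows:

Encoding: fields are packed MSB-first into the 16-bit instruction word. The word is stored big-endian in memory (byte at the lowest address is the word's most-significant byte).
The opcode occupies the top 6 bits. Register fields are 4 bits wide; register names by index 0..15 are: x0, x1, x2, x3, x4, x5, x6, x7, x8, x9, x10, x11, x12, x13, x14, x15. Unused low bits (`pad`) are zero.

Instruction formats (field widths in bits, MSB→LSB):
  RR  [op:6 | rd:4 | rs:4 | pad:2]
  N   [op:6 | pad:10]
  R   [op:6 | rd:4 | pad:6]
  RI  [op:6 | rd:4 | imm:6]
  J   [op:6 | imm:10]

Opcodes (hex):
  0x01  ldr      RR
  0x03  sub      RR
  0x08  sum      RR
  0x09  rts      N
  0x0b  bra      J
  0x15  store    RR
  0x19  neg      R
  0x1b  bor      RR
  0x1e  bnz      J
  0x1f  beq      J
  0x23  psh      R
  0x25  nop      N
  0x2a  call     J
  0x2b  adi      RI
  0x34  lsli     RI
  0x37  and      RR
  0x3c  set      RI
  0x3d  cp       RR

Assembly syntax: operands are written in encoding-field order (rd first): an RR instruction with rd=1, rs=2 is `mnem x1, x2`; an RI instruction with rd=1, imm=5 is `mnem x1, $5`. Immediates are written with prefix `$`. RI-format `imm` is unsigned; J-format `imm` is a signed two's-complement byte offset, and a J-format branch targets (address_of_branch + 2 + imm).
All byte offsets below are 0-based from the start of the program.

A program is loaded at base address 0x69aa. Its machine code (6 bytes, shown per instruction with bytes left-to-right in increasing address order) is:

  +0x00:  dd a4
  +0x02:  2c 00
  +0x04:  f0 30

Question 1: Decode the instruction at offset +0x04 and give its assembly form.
set x0, $48

off 0x04: read f0 30 as big → 0xf030
  top 6b → 0x3c → set [RI]
  rd: (w>>6)&0xf=0x0 → x0
  imm: (w>>0)&0x3f=0x30 → $48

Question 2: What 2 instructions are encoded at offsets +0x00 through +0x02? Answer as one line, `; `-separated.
and x6, x9; bra $0

off 0x00: read dd a4 as big → 0xdda4
  opcode bits[15:10]=0x37: and/RR
  rd: (w>>6)&0xf=0x6 → x6
  rs: (w>>2)&0xf=0x9 → x9
off 0x02: read 2c 00 as big → 0x2c00
  opcode bits[15:10]=0xb: bra/J
  imm: (w>>0)&0x3ff=0x0 → $0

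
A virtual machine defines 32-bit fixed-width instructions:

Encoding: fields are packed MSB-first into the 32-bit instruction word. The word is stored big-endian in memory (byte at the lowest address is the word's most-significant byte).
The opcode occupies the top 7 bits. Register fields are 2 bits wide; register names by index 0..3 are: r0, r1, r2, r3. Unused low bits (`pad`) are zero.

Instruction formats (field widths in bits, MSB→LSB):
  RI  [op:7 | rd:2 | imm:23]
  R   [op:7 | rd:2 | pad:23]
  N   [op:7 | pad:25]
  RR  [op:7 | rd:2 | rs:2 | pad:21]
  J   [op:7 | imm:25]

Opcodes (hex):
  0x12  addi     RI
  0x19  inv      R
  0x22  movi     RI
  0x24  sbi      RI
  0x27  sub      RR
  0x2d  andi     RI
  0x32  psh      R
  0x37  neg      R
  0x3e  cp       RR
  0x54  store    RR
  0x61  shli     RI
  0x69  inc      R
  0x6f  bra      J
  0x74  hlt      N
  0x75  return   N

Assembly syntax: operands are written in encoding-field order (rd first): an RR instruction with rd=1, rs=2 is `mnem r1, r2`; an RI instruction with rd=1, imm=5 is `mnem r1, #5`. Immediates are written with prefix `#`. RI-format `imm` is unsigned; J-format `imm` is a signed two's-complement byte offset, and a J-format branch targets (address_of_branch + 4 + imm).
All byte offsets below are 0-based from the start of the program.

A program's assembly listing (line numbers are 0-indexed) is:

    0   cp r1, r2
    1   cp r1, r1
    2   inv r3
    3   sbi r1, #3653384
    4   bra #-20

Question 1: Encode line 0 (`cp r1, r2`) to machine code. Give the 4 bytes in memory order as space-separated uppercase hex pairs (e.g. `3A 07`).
7C C0 00 00

0. cp fields op=0x3e:7|rd=1:2|rs=2:2|pad=0:21 → word 7cc00000h → 7c c0 00 00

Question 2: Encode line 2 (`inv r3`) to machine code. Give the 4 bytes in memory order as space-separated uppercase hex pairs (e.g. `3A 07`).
2. inv fields op=0x19:7|rd=3:2|pad=0:23 → word 33800000h → 33 80 00 00

33 80 00 00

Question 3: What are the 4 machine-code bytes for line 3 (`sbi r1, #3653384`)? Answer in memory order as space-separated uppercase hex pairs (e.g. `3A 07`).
L3: sbi op=0x24:7|rd=1:2|imm=3653384:23 ⇒ 0x48b7bf08 ⇒ big 48 b7 bf 08

48 B7 BF 08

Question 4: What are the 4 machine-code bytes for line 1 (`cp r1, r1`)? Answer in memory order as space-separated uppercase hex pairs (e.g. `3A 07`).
line 1 (cp): pack op=0x3e:7|rd=1:2|rs=1:2|pad=0:21 = 0x7ca00000; big→ 7c a0 00 00

7C A0 00 00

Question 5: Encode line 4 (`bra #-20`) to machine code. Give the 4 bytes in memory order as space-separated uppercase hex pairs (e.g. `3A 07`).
L4: bra op=0x6f:7|imm=-20:25 ⇒ 0xdfffffec ⇒ big df ff ff ec

DF FF FF EC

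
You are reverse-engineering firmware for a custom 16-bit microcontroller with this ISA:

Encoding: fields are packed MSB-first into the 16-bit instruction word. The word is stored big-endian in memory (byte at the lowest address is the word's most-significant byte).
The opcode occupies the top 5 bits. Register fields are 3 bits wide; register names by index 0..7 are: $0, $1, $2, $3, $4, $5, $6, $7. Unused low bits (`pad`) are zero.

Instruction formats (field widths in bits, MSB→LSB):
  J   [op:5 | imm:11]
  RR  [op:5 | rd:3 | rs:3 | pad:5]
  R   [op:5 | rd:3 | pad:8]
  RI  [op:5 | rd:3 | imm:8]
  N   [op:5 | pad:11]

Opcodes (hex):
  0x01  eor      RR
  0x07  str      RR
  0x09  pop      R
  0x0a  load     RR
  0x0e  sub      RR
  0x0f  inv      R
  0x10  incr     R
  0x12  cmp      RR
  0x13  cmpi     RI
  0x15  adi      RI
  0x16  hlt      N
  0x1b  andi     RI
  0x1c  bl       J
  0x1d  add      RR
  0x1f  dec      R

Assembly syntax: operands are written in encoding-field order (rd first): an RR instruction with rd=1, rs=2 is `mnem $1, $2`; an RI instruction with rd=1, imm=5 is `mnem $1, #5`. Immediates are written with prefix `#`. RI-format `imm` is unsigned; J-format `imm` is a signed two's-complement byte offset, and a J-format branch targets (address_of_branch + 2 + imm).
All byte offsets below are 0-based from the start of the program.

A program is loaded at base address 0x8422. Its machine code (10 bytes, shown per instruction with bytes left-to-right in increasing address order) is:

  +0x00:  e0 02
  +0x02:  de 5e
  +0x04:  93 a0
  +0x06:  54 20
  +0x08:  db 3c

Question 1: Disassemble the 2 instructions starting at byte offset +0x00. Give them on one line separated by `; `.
bl #2; andi $6, #94

+0x00: e0 02 ⇒ word 0xe002 (big)
  top 5b → 0x1c → bl [J]
  [10:0] imm=2 = #2
+0x02: de 5e ⇒ word 0xde5e (big)
  top 5b → 0x1b → andi [RI]
  [10:8] rd=6 = $6
  [7:0] imm=94 = #94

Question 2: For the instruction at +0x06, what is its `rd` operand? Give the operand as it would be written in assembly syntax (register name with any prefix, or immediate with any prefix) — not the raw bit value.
$4

+0x06: 54 20 ⇒ word 0x5420 (big)
  top 5b → 0xa → load [RR]
  [10:8] rd=4 = $4
  [7:5] rs=1 = $1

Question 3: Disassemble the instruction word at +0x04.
+0x04: 93 a0 ⇒ word 0x93a0 (big)
  opcode bits[15:11]=0x12: cmp/RR
  rd: (w>>8)&0x7=0x3 → $3
  rs: (w>>5)&0x7=0x5 → $5

cmp $3, $5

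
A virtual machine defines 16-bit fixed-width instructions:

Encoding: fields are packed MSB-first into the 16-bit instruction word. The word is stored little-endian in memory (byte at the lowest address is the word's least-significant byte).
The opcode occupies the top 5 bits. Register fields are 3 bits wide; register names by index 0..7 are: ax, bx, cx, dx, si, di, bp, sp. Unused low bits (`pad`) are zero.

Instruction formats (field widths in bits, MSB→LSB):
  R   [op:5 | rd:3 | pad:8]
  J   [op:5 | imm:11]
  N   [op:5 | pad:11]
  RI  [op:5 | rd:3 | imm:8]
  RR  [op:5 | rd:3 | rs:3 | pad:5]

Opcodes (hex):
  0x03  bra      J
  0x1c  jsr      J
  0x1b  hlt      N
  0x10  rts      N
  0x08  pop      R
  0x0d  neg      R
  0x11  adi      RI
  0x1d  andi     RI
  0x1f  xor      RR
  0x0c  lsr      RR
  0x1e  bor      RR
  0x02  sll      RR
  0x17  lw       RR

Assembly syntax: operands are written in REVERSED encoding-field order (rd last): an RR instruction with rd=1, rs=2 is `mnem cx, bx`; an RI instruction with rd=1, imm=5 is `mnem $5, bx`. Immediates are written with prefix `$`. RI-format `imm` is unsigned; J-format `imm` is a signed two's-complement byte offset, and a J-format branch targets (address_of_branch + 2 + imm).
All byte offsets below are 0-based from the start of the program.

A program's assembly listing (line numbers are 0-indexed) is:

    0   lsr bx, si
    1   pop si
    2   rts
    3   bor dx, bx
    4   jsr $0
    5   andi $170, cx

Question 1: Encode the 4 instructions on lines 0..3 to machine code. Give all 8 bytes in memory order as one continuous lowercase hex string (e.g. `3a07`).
line 0 (lsr): pack op=0xc:5|rd=4:3|rs=1:3|pad=0:5 = 0x6420; little→ 20 64
line 1 (pop): pack op=0x8:5|rd=4:3|pad=0:8 = 0x4400; little→ 00 44
line 2 (rts): pack op=0x10:5|pad=0:11 = 0x8000; little→ 00 80
line 3 (bor): pack op=0x1e:5|rd=1:3|rs=3:3|pad=0:5 = 0xf160; little→ 60 f1

20640044008060f1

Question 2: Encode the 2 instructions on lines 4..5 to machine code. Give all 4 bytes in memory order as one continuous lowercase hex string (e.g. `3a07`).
00e0aaea

4. jsr fields op=0x1c:5|imm=0:11 → word e000h → 00 e0
5. andi fields op=0x1d:5|rd=2:3|imm=170:8 → word eaaah → aa ea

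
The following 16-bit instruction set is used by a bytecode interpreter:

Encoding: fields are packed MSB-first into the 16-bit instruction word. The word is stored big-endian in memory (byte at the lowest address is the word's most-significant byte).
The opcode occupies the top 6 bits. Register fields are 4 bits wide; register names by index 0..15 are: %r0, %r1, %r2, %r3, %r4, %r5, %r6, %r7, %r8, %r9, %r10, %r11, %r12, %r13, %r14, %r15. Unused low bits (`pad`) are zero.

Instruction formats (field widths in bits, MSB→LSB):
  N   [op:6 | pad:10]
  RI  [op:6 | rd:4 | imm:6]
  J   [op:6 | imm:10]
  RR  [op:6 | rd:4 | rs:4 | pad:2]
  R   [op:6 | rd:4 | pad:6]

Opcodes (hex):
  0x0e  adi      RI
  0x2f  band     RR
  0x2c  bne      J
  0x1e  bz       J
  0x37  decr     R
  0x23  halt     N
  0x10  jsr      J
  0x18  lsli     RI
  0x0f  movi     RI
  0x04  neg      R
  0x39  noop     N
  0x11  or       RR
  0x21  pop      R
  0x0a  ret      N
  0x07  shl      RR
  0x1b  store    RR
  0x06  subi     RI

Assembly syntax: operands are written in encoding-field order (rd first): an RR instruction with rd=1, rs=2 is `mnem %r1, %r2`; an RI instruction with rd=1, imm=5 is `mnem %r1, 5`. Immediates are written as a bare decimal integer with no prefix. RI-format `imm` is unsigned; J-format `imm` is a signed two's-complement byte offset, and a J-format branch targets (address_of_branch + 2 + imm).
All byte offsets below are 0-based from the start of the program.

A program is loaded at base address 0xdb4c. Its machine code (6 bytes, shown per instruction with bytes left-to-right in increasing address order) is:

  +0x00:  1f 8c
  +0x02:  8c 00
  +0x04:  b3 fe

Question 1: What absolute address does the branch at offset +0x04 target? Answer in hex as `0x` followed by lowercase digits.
@+04  big-endian(b3 fe) = 0xb3fe
  op=0xb3fe>>10=0x2c ⇒ bne (J)
  imm@[9:0]=0x3fe (s10→-2) ⇒ -2
  target = base 0xdb4c + off 0x04 + 2 + imm -2 = 0xdb50

0xdb50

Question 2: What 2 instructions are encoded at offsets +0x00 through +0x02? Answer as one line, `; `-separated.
@+00  big-endian(1f 8c) = 0x1f8c
  opcode bits[15:10]=0x7: shl/RR
  rd: (w>>6)&0xf=0xe → %r14
  rs: (w>>2)&0xf=0x3 → %r3
@+02  big-endian(8c 00) = 0x8c00
  opcode bits[15:10]=0x23: halt/N

shl %r14, %r3; halt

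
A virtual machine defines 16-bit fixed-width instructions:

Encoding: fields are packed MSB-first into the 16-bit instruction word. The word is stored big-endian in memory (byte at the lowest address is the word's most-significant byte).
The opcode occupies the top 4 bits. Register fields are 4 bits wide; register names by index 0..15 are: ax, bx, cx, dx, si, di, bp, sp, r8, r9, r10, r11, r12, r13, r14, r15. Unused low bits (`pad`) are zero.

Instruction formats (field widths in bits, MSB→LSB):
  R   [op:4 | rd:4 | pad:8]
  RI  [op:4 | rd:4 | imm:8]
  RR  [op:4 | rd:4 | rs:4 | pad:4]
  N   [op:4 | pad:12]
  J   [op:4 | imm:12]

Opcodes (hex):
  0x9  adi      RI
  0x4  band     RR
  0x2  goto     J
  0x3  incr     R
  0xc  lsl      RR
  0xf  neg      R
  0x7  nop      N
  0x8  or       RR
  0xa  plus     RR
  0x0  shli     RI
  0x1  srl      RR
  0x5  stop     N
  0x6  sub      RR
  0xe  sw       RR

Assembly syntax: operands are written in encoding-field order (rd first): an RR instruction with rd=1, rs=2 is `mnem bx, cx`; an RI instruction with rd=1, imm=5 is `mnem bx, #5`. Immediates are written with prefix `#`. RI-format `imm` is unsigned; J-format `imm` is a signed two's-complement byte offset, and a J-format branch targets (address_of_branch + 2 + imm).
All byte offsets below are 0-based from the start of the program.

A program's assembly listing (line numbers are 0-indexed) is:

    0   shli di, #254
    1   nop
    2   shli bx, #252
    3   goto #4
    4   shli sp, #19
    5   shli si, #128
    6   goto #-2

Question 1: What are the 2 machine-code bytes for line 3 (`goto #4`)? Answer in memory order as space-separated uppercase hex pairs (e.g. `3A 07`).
3. goto fields op=0x2:4|imm=4:12 → word 2004h → 20 04

20 04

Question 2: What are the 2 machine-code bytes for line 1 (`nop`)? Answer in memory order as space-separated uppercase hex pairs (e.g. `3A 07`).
L1: nop op=0x7:4|pad=0:12 ⇒ 0x7000 ⇒ big 70 00

70 00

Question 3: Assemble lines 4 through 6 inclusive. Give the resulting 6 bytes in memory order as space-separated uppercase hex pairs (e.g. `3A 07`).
07 13 04 80 2F FE

L4: shli op=0x0:4|rd=7:4|imm=19:8 ⇒ 0x0713 ⇒ big 07 13
L5: shli op=0x0:4|rd=4:4|imm=128:8 ⇒ 0x0480 ⇒ big 04 80
L6: goto op=0x2:4|imm=-2:12 ⇒ 0x2ffe ⇒ big 2f fe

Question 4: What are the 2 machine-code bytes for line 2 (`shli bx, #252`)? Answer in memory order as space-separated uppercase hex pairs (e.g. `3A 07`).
01 FC

L2: shli op=0x0:4|rd=1:4|imm=252:8 ⇒ 0x01fc ⇒ big 01 fc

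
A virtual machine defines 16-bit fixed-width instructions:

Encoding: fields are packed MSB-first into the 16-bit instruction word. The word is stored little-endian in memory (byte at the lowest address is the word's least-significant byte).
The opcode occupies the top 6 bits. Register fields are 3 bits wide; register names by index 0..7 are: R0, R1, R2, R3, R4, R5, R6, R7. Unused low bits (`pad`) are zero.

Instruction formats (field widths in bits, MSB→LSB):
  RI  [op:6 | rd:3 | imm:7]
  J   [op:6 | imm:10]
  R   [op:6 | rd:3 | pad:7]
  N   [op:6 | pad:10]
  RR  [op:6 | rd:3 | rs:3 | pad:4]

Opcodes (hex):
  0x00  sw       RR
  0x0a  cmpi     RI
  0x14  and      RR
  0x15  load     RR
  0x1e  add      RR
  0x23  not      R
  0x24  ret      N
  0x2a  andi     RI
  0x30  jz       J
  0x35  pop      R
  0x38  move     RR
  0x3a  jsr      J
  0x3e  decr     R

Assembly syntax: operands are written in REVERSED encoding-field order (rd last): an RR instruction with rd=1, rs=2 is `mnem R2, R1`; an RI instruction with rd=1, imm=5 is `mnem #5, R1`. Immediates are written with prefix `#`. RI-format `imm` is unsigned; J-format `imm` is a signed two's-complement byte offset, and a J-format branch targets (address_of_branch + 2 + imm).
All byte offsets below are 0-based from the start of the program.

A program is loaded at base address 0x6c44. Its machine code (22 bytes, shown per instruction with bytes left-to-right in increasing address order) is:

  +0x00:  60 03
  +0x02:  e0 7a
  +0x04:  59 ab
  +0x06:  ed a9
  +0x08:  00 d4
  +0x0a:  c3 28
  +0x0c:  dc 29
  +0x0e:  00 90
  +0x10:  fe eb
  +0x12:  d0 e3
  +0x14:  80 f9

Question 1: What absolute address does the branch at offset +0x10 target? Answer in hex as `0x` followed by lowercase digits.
off 0x10: read fe eb as little → 0xebfe
  opcode bits[15:10]=0x3a: jsr/J
  [9:0] imm=1022 (s10→-2) = #-2
  target = base 0x6c44 + off 0x10 + 2 + imm -2 = 0x6c54

0x6c54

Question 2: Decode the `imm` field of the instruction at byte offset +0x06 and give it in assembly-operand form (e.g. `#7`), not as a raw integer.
[06] ed a9 → 0xa9ed
  top 6b → 0x2a → andi [RI]
  rd: (w>>7)&0x7=0x3 → R3
  imm: (w>>0)&0x7f=0x6d → #109

#109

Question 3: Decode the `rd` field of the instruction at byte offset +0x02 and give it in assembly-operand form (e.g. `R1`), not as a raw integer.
[02] e0 7a → 0x7ae0
  top 6b → 0x1e → add [RR]
  rd: (w>>7)&0x7=0x5 → R5
  rs: (w>>4)&0x7=0x6 → R6

R5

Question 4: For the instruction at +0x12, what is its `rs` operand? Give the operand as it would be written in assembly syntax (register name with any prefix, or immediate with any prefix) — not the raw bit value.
R5

@+12  little-endian(d0 e3) = 0xe3d0
  op=0xe3d0>>10=0x38 ⇒ move (RR)
  rd@[9:7]=0x7 ⇒ R7
  rs@[6:4]=0x5 ⇒ R5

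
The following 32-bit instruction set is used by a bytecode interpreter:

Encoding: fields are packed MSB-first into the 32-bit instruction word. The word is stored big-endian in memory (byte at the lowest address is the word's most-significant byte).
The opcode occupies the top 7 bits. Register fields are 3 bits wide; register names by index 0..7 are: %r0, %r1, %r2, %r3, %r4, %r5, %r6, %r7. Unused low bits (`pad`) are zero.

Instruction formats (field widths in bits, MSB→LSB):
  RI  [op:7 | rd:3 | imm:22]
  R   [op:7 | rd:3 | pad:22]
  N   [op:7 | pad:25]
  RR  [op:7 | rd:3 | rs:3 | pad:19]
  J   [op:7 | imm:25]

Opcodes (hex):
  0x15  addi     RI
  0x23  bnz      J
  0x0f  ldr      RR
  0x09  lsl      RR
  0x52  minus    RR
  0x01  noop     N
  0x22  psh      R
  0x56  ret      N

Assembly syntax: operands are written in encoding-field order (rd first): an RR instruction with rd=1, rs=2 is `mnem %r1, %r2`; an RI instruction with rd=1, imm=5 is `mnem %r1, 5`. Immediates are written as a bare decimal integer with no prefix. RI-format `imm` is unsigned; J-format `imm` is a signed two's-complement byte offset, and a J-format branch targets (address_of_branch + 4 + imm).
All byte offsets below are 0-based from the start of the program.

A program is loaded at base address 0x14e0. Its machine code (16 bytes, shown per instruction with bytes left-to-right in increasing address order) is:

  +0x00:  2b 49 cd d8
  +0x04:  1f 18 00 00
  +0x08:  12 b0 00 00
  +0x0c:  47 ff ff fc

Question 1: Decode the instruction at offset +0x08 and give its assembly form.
lsl %r2, %r6

[08] 12 b0 00 00 → 0x12b00000
  top 7b → 0x9 → lsl [RR]
  [24:22] rd=2 = %r2
  [21:19] rs=6 = %r6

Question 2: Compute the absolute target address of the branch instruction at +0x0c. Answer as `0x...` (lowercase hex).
0x14ec

+0x0c: 47 ff ff fc ⇒ word 0x47fffffc (big)
  top 7b → 0x23 → bnz [J]
  imm@[24:0]=0x1fffffc (s25→-4) ⇒ -4
  target = base 0x14e0 + off 0x0c + 4 + imm -4 = 0x14ec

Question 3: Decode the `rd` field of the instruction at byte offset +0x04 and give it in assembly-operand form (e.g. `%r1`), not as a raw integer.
%r4

[04] 1f 18 00 00 → 0x1f180000
  top 7b → 0xf → ldr [RR]
  rd: (w>>22)&0x7=0x4 → %r4
  rs: (w>>19)&0x7=0x3 → %r3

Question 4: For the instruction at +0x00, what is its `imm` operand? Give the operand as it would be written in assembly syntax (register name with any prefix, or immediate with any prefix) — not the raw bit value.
[00] 2b 49 cd d8 → 0x2b49cdd8
  op=0x2b49cdd8>>25=0x15 ⇒ addi (RI)
  rd@[24:22]=0x5 ⇒ %r5
  imm@[21:0]=0x9cdd8 ⇒ 642520

642520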